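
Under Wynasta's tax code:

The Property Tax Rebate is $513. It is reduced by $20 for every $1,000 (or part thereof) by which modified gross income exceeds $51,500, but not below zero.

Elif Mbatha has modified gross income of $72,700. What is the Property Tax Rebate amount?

Property Tax Rebate: income exceeds $51,500 by $21,200, which is 22 full-or-partial $1,000 increments; reduction = 22 × $20 = $440, leaving $73.

$73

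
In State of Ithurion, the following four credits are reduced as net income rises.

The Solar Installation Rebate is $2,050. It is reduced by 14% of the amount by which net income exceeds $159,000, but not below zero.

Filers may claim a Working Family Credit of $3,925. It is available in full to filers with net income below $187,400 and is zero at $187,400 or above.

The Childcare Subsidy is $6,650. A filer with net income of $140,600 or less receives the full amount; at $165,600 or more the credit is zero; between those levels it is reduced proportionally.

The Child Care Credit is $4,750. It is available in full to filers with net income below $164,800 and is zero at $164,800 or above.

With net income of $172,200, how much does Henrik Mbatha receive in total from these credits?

Solar Installation Rebate: 14% of the $13,200 excess over $159,000 is $1,848; credit = $2,050 − $1,848 = $202.
Working Family Credit: $172,200 is below the $187,400 cutoff, so the full $3,925 applies.
Childcare Subsidy: $172,200 is at or above $165,600, so the credit is $0.
Child Care Credit: $172,200 meets or exceeds the $164,800 cutoff, so the credit is $0.
Total: $202 + $3,925 + $0 + $0 = $4,127.

$4,127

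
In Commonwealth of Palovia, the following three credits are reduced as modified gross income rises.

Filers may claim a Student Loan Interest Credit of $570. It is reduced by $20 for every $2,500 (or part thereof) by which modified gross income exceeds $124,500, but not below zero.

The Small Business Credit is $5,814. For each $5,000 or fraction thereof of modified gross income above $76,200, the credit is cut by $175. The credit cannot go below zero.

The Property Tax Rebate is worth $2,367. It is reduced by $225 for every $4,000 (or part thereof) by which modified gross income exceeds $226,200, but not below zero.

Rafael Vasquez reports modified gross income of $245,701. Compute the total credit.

Student Loan Interest Credit: income exceeds $124,500 by $121,201 → 49 increments × $20 = $980 ≥ base, so the credit is $0.
Small Business Credit: income exceeds $76,200 by $169,501 → 34 increments × $175 = $5,950 ≥ base, so the credit is $0.
Property Tax Rebate: income exceeds $226,200 by $19,501, which is 5 full-or-partial $4,000 increments; reduction = 5 × $225 = $1,125, leaving $1,242.
Total: $0 + $0 + $1,242 = $1,242.

$1,242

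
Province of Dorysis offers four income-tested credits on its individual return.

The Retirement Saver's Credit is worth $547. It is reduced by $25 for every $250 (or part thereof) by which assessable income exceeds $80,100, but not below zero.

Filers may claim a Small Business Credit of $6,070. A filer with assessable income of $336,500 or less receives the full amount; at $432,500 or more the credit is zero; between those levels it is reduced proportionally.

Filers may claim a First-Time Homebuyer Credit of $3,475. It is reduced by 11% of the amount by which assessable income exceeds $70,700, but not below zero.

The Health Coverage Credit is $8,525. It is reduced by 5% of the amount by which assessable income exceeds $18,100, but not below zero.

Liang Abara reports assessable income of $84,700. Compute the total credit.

Retirement Saver's Credit: income exceeds $80,100 by $4,600, which is 19 full-or-partial $250 increments; reduction = 19 × $25 = $475, leaving $72.
Small Business Credit: $84,700 is at or below the $336,500 threshold, so the full $6,070 applies.
First-Time Homebuyer Credit: 11% of the $14,000 excess over $70,700 is $1,540; credit = $3,475 − $1,540 = $1,935.
Health Coverage Credit: 5% of the $66,600 excess over $18,100 is $3,330; credit = $8,525 − $3,330 = $5,195.
Total: $72 + $6,070 + $1,935 + $5,195 = $13,272.

$13,272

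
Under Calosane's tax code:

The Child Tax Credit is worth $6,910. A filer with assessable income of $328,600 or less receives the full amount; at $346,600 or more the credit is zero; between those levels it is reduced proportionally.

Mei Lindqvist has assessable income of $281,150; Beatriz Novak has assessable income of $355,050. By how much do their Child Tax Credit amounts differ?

Mei ($281,150): Child Tax Credit: $281,150 is at or below the $328,600 threshold, so the full $6,910 applies.
Beatriz ($355,050): Child Tax Credit: $355,050 is at or above $346,600, so the credit is $0.
Difference: |$6,910 − $0| = $6,910.

$6,910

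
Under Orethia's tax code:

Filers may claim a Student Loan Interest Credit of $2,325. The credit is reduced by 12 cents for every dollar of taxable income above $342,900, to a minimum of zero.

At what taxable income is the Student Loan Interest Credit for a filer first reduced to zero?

$362,275

The credit falls by 12% of each dollar above $342,900, so it reaches zero when the excess is $2,325 / 12% = $19,375: income = $342,900 + $19,375 = $362,275.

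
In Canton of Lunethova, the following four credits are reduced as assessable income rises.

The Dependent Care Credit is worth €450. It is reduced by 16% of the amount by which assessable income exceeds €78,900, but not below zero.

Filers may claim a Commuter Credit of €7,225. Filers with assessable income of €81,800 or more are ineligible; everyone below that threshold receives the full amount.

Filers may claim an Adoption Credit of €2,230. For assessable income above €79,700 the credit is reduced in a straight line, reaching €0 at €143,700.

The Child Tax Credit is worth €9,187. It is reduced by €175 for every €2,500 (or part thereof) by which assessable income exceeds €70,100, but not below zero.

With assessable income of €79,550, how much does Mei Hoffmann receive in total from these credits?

Dependent Care Credit: 16% of the €650 excess over €78,900 is €104; credit = €450 − €104 = €346.
Commuter Credit: €79,550 is below the €81,800 cutoff, so the full €7,225 applies.
Adoption Credit: €79,550 is at or below the €79,700 threshold, so the full €2,230 applies.
Child Tax Credit: income exceeds €70,100 by €9,450, which is 4 full-or-partial €2,500 increments; reduction = 4 × €175 = €700, leaving €8,487.
Total: €346 + €7,225 + €2,230 + €8,487 = €18,288.

€18,288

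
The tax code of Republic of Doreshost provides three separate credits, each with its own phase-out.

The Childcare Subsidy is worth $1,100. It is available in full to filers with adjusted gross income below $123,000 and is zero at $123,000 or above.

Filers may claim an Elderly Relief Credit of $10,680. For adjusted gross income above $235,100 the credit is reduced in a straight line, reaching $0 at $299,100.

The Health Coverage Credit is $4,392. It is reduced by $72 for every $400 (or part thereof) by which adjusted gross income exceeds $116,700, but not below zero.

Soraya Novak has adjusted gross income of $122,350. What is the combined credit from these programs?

$15,092

Childcare Subsidy: $122,350 is below the $123,000 cutoff, so the full $1,100 applies.
Elderly Relief Credit: $122,350 is at or below the $235,100 threshold, so the full $10,680 applies.
Health Coverage Credit: income exceeds $116,700 by $5,650, which is 15 full-or-partial $400 increments; reduction = 15 × $72 = $1,080, leaving $3,312.
Total: $1,100 + $10,680 + $3,312 = $15,092.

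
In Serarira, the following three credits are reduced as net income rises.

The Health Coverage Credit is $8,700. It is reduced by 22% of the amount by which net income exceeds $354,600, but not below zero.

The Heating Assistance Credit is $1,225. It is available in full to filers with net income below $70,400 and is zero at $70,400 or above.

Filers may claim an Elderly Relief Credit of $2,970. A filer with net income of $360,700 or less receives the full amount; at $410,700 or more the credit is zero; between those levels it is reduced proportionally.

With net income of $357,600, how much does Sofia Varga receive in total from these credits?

Health Coverage Credit: 22% of the $3,000 excess over $354,600 is $660; credit = $8,700 − $660 = $8,040.
Heating Assistance Credit: $357,600 meets or exceeds the $70,400 cutoff, so the credit is $0.
Elderly Relief Credit: $357,600 is at or below the $360,700 threshold, so the full $2,970 applies.
Total: $8,040 + $0 + $2,970 = $11,010.

$11,010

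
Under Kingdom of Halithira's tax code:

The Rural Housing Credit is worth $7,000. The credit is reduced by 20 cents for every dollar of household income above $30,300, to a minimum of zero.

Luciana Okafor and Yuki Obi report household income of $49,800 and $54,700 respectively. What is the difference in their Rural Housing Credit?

Luciana ($49,800): Rural Housing Credit: 20% of the $19,500 excess over $30,300 is $3,900; credit = $7,000 − $3,900 = $3,100.
Yuki ($54,700): Rural Housing Credit: 20% of the $24,400 excess over $30,300 is $4,880; credit = $7,000 − $4,880 = $2,120.
Difference: |$3,100 − $2,120| = $980.

$980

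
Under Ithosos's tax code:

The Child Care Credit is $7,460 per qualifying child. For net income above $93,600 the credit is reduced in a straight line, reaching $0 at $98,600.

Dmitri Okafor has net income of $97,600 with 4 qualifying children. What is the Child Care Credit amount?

Child Care Credit: base = 4 × $7,460 = $29,840. $97,600 is $4,000 into a $5,000 phase-out range, leaving 1,000/5,000 of the credit: $29,840 × 1,000/5,000 = $5,968.

$5,968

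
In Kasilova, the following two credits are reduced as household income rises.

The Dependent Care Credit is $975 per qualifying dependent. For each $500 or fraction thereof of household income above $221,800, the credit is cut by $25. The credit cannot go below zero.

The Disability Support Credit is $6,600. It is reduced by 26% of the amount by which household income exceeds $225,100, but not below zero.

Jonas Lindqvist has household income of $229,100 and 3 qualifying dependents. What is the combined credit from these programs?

Dependent Care Credit: base = 3 × $975 = $2,925. income exceeds $221,800 by $7,300, which is 15 full-or-partial $500 increments; reduction = 15 × $25 = $375, leaving $2,550.
Disability Support Credit: 26% of the $4,000 excess over $225,100 is $1,040; credit = $6,600 − $1,040 = $5,560.
Total: $2,550 + $5,560 = $8,110.

$8,110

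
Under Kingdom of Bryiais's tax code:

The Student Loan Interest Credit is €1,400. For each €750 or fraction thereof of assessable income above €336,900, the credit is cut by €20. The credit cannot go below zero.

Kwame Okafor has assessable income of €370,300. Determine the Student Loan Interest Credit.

€500

Student Loan Interest Credit: income exceeds €336,900 by €33,400, which is 45 full-or-partial €750 increments; reduction = 45 × €20 = €900, leaving €500.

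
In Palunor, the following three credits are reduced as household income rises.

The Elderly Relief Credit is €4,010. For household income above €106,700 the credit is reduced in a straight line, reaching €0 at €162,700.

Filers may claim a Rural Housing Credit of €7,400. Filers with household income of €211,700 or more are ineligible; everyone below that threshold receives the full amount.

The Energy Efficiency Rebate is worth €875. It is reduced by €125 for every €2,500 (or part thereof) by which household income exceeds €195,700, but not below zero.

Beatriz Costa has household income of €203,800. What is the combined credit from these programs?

Elderly Relief Credit: €203,800 is at or above €162,700, so the credit is €0.
Rural Housing Credit: €203,800 is below the €211,700 cutoff, so the full €7,400 applies.
Energy Efficiency Rebate: income exceeds €195,700 by €8,100, which is 4 full-or-partial €2,500 increments; reduction = 4 × €125 = €500, leaving €375.
Total: €0 + €7,400 + €375 = €7,775.

€7,775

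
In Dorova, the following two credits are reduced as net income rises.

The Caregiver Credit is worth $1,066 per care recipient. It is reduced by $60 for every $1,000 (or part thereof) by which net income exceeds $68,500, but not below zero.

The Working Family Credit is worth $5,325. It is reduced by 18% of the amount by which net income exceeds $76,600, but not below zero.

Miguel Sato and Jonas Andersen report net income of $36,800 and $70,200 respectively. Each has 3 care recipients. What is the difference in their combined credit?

$120

Miguel ($36,800): Caregiver Credit: base = 3 × $1,066 = $3,198. $36,800 is at or below the $68,500 threshold, so the full $3,198 applies. Working Family Credit: $36,800 is at or below the $76,600 threshold, so the full $5,325 applies. total $3,198 + $5,325 = $8,523
Jonas ($70,200): Caregiver Credit: base = 3 × $1,066 = $3,198. income exceeds $68,500 by $1,700, which is 2 full-or-partial $1,000 increments; reduction = 2 × $60 = $120, leaving $3,078. Working Family Credit: $70,200 is at or below the $76,600 threshold, so the full $5,325 applies. total $3,078 + $5,325 = $8,403
Difference: |$8,523 − $8,403| = $120.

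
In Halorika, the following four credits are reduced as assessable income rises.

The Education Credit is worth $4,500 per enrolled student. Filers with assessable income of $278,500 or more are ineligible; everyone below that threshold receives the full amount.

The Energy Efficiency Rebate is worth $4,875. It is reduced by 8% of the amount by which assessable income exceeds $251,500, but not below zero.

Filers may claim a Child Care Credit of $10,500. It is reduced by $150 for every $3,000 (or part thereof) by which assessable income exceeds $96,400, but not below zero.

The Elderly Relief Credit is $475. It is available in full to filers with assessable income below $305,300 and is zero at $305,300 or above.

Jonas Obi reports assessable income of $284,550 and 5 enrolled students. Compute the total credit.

$3,756

Education Credit: base = 5 × $4,500 = $22,500. $284,550 meets or exceeds the $278,500 cutoff, so the credit is $0.
Energy Efficiency Rebate: 8% of the $33,050 excess over $251,500 is $2,644; credit = $4,875 − $2,644 = $2,231.
Child Care Credit: income exceeds $96,400 by $188,150, which is 63 full-or-partial $3,000 increments; reduction = 63 × $150 = $9,450, leaving $1,050.
Elderly Relief Credit: $284,550 is below the $305,300 cutoff, so the full $475 applies.
Total: $0 + $2,231 + $1,050 + $475 = $3,756.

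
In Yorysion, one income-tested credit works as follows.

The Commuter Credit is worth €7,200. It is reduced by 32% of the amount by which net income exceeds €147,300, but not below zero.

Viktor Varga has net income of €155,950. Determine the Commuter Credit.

€4,432

Commuter Credit: 32% of the €8,650 excess over €147,300 is €2,768; credit = €7,200 − €2,768 = €4,432.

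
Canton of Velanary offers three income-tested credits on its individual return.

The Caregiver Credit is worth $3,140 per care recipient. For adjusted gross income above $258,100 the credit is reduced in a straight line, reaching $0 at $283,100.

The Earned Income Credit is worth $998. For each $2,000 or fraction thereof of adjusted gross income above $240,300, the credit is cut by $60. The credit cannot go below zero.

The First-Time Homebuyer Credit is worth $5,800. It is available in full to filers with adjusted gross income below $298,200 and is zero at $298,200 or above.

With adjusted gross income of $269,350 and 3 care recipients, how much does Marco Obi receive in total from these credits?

Caregiver Credit: base = 3 × $3,140 = $9,420. $269,350 is $11,250 into a $25,000 phase-out range, leaving 13,750/25,000 of the credit: $9,420 × 13,750/25,000 = $5,181.
Earned Income Credit: income exceeds $240,300 by $29,050, which is 15 full-or-partial $2,000 increments; reduction = 15 × $60 = $900, leaving $98.
First-Time Homebuyer Credit: $269,350 is below the $298,200 cutoff, so the full $5,800 applies.
Total: $5,181 + $98 + $5,800 = $11,079.

$11,079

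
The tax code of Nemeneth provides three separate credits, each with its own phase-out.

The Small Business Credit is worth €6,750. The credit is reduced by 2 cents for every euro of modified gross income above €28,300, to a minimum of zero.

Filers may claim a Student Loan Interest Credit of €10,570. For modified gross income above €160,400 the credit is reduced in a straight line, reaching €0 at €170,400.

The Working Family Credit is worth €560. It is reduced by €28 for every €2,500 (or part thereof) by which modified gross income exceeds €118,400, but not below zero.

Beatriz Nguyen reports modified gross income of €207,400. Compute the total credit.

Small Business Credit: 2% of the €179,100 excess over €28,300 is €3,582; credit = €6,750 − €3,582 = €3,168.
Student Loan Interest Credit: €207,400 is at or above €170,400, so the credit is €0.
Working Family Credit: income exceeds €118,400 by €89,000 → 36 increments × €28 = €1,008 ≥ base, so the credit is €0.
Total: €3,168 + €0 + €0 = €3,168.

€3,168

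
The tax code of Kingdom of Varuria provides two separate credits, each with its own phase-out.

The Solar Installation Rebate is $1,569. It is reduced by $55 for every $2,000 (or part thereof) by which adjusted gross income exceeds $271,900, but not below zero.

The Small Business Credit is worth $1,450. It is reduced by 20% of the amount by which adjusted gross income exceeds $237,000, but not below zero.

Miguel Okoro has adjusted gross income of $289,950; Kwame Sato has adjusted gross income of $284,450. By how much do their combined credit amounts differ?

$165

Miguel ($289,950): Solar Installation Rebate: income exceeds $271,900 by $18,050, which is 10 full-or-partial $2,000 increments; reduction = 10 × $55 = $550, leaving $1,019. Small Business Credit: 20% of the $52,950 excess over $237,000 is $10,590 ≥ base, so the credit is $0. total $1,019 + $0 = $1,019
Kwame ($284,450): Solar Installation Rebate: income exceeds $271,900 by $12,550, which is 7 full-or-partial $2,000 increments; reduction = 7 × $55 = $385, leaving $1,184. Small Business Credit: 20% of the $47,450 excess over $237,000 is $9,490 ≥ base, so the credit is $0. total $1,184 + $0 = $1,184
Difference: |$1,019 − $1,184| = $165.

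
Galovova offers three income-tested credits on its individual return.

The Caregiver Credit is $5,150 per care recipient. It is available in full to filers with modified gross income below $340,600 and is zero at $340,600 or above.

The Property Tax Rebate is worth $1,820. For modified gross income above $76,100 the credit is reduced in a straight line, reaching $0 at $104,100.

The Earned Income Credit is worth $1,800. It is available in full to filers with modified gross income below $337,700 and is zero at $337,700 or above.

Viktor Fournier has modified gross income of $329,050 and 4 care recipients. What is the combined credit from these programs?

Caregiver Credit: base = 4 × $5,150 = $20,600. $329,050 is below the $340,600 cutoff, so the full $20,600 applies.
Property Tax Rebate: $329,050 is at or above $104,100, so the credit is $0.
Earned Income Credit: $329,050 is below the $337,700 cutoff, so the full $1,800 applies.
Total: $20,600 + $0 + $1,800 = $22,400.

$22,400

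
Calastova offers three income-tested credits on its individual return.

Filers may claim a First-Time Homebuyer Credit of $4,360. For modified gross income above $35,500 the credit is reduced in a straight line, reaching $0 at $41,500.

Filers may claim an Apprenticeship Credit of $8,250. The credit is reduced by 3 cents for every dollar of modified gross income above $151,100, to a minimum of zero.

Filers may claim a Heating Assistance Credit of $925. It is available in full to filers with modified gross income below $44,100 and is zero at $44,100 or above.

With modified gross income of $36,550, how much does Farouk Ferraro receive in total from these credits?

$12,772

First-Time Homebuyer Credit: $36,550 is $1,050 into a $6,000 phase-out range, leaving 4,950/6,000 of the credit: $4,360 × 4,950/6,000 = $3,597.
Apprenticeship Credit: $36,550 is at or below the $151,100 threshold, so the full $8,250 applies.
Heating Assistance Credit: $36,550 is below the $44,100 cutoff, so the full $925 applies.
Total: $3,597 + $8,250 + $925 = $12,772.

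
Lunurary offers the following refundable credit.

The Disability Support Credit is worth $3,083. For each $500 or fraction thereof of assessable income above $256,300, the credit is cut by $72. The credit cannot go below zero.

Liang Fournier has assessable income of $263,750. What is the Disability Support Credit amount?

Disability Support Credit: income exceeds $256,300 by $7,450, which is 15 full-or-partial $500 increments; reduction = 15 × $72 = $1,080, leaving $2,003.

$2,003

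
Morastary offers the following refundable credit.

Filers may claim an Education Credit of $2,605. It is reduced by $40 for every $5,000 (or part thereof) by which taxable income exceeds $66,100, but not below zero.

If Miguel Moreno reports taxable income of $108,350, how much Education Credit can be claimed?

Education Credit: income exceeds $66,100 by $42,250, which is 9 full-or-partial $5,000 increments; reduction = 9 × $40 = $360, leaving $2,245.

$2,245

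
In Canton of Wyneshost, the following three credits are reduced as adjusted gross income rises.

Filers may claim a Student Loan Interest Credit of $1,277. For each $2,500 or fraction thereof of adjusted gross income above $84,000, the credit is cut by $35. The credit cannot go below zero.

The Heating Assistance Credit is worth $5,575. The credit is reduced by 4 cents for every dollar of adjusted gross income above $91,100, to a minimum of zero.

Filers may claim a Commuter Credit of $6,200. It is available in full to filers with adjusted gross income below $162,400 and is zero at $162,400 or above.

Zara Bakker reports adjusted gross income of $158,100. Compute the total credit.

Student Loan Interest Credit: income exceeds $84,000 by $74,100, which is 30 full-or-partial $2,500 increments; reduction = 30 × $35 = $1,050, leaving $227.
Heating Assistance Credit: 4% of the $67,000 excess over $91,100 is $2,680; credit = $5,575 − $2,680 = $2,895.
Commuter Credit: $158,100 is below the $162,400 cutoff, so the full $6,200 applies.
Total: $227 + $2,895 + $6,200 = $9,322.

$9,322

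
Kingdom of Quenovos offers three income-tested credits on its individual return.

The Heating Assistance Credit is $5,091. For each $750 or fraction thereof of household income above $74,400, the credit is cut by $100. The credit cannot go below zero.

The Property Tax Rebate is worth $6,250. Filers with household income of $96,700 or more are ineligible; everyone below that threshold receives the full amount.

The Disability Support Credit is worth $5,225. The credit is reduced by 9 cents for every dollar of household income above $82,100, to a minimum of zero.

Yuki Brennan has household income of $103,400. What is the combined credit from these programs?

Heating Assistance Credit: income exceeds $74,400 by $29,000, which is 39 full-or-partial $750 increments; reduction = 39 × $100 = $3,900, leaving $1,191.
Property Tax Rebate: $103,400 meets or exceeds the $96,700 cutoff, so the credit is $0.
Disability Support Credit: 9% of the $21,300 excess over $82,100 is $1,917; credit = $5,225 − $1,917 = $3,308.
Total: $1,191 + $0 + $3,308 = $4,499.

$4,499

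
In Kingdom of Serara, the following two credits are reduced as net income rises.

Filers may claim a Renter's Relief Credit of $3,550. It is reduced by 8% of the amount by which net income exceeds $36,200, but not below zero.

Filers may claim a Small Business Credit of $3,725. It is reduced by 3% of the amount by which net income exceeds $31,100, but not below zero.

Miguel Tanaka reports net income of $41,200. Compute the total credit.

$6,572

Renter's Relief Credit: 8% of the $5,000 excess over $36,200 is $400; credit = $3,550 − $400 = $3,150.
Small Business Credit: 3% of the $10,100 excess over $31,100 is $303; credit = $3,725 − $303 = $3,422.
Total: $3,150 + $3,422 = $6,572.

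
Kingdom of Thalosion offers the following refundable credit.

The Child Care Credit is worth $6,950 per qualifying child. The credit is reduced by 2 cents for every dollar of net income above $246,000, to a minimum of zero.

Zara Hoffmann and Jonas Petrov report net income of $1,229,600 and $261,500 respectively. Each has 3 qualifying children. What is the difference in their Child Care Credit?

Zara ($1,229,600): Child Care Credit: base = 3 × $6,950 = $20,850. 2% of the $983,600 excess over $246,000 is $19,672; credit = $20,850 − $19,672 = $1,178.
Jonas ($261,500): Child Care Credit: base = 3 × $6,950 = $20,850. 2% of the $15,500 excess over $246,000 is $310; credit = $20,850 − $310 = $20,540.
Difference: |$1,178 − $20,540| = $19,362.

$19,362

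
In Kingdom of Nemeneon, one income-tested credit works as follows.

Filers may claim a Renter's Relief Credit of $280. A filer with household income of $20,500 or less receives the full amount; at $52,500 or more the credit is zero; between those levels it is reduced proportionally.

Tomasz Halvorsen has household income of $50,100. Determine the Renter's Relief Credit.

Renter's Relief Credit: $50,100 is $29,600 into a $32,000 phase-out range, leaving 2,400/32,000 of the credit: $280 × 2,400/32,000 = $21.

$21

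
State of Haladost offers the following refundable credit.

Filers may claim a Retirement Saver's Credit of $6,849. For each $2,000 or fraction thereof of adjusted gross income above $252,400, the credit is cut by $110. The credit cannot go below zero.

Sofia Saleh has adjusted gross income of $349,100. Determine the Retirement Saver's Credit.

Retirement Saver's Credit: income exceeds $252,400 by $96,700, which is 49 full-or-partial $2,000 increments; reduction = 49 × $110 = $5,390, leaving $1,459.

$1,459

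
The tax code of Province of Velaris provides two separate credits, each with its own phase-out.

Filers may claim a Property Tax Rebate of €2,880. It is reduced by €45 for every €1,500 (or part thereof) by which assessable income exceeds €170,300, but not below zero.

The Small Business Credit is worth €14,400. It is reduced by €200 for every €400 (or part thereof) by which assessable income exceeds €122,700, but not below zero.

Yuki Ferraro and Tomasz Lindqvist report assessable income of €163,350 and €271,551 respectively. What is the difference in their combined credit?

Yuki (€163,350): Property Tax Rebate: €163,350 is at or below the €170,300 threshold, so the full €2,880 applies. Small Business Credit: income exceeds €122,700 by €40,650 → 102 increments × €200 = €20,400 ≥ base, so the credit is €0. total €2,880 + €0 = €2,880
Tomasz (€271,551): Property Tax Rebate: income exceeds €170,300 by €101,251 → 68 increments × €45 = €3,060 ≥ base, so the credit is €0. Small Business Credit: income exceeds €122,700 by €148,851 → 373 increments × €200 = €74,600 ≥ base, so the credit is €0. total €0 + €0 = €0
Difference: |€2,880 − €0| = €2,880.

€2,880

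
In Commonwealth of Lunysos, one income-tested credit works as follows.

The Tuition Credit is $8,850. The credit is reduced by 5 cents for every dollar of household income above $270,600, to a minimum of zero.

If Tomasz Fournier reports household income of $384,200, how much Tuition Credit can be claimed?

Tuition Credit: 5% of the $113,600 excess over $270,600 is $5,680; credit = $8,850 − $5,680 = $3,170.

$3,170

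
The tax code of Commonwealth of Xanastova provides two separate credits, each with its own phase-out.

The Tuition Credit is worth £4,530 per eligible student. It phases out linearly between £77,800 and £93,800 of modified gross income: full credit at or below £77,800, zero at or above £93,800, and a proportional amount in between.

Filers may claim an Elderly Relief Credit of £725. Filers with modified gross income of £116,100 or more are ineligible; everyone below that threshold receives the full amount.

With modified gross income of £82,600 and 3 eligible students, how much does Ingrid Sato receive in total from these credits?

£10,238

Tuition Credit: base = 3 × £4,530 = £13,590. £82,600 is £4,800 into a £16,000 phase-out range, leaving 11,200/16,000 of the credit: £13,590 × 11,200/16,000 = £9,513.
Elderly Relief Credit: £82,600 is below the £116,100 cutoff, so the full £725 applies.
Total: £9,513 + £725 = £10,238.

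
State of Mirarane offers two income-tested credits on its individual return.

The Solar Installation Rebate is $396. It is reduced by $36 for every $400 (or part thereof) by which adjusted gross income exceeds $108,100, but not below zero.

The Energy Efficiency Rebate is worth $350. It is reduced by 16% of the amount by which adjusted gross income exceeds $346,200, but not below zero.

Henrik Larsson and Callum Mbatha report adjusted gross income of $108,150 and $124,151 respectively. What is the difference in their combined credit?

Henrik ($108,150): Solar Installation Rebate: income exceeds $108,100 by $50, which is 1 full-or-partial $400 increment; reduction = 1 × $36 = $36, leaving $360. Energy Efficiency Rebate: $108,150 is at or below the $346,200 threshold, so the full $350 applies. total $360 + $350 = $710
Callum ($124,151): Solar Installation Rebate: income exceeds $108,100 by $16,051 → 41 increments × $36 = $1,476 ≥ base, so the credit is $0. Energy Efficiency Rebate: $124,151 is at or below the $346,200 threshold, so the full $350 applies. total $0 + $350 = $350
Difference: |$710 − $350| = $360.

$360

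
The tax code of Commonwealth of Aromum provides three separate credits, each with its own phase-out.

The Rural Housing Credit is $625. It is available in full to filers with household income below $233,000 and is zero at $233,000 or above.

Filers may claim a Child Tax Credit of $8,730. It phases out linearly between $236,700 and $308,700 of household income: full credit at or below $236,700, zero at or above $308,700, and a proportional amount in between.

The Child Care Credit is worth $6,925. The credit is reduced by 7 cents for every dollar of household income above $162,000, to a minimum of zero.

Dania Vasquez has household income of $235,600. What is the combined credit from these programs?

Rural Housing Credit: $235,600 meets or exceeds the $233,000 cutoff, so the credit is $0.
Child Tax Credit: $235,600 is at or below the $236,700 threshold, so the full $8,730 applies.
Child Care Credit: 7% of the $73,600 excess over $162,000 is $5,152; credit = $6,925 − $5,152 = $1,773.
Total: $0 + $8,730 + $1,773 = $10,503.

$10,503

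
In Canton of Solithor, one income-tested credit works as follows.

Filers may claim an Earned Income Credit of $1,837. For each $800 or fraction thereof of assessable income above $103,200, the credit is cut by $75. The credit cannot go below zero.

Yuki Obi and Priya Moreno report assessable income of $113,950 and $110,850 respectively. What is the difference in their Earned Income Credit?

$300

Yuki ($113,950): Earned Income Credit: income exceeds $103,200 by $10,750, which is 14 full-or-partial $800 increments; reduction = 14 × $75 = $1,050, leaving $787.
Priya ($110,850): Earned Income Credit: income exceeds $103,200 by $7,650, which is 10 full-or-partial $800 increments; reduction = 10 × $75 = $750, leaving $1,087.
Difference: |$787 − $1,087| = $300.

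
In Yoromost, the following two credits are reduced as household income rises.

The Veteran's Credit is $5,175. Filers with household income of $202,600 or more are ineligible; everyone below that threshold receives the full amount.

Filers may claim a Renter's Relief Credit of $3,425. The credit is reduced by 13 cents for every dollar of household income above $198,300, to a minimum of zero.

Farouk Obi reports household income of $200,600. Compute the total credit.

$8,301

Veteran's Credit: $200,600 is below the $202,600 cutoff, so the full $5,175 applies.
Renter's Relief Credit: 13% of the $2,300 excess over $198,300 is $299; credit = $3,425 − $299 = $3,126.
Total: $5,175 + $3,126 = $8,301.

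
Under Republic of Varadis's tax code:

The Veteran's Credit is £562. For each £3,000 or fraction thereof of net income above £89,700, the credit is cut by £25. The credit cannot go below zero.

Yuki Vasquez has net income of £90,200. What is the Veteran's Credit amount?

Veteran's Credit: income exceeds £89,700 by £500, which is 1 full-or-partial £3,000 increment; reduction = 1 × £25 = £25, leaving £537.

£537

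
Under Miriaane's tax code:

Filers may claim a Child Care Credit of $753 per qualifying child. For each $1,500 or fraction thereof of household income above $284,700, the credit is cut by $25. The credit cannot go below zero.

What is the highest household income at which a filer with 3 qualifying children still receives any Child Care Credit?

$419,700

Full credit = 3 × $753 = $2,259.
After 90 increments the reduction is 90 × $25 = $2,250, leaving $9; one more increment wipes it out. Increment 90 ends at excess 90 × $1,500 = $135,000, so the highest qualifying income is $284,700 + $135,000 = $419,700.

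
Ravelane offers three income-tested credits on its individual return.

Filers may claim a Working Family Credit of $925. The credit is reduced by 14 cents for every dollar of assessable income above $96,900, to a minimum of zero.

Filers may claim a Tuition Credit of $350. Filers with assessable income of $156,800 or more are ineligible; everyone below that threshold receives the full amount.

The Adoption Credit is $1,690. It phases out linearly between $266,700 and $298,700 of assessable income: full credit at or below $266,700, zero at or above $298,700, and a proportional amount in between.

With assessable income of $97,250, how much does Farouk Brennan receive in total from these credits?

$2,916

Working Family Credit: 14% of the $350 excess over $96,900 is $49; credit = $925 − $49 = $876.
Tuition Credit: $97,250 is below the $156,800 cutoff, so the full $350 applies.
Adoption Credit: $97,250 is at or below the $266,700 threshold, so the full $1,690 applies.
Total: $876 + $350 + $1,690 = $2,916.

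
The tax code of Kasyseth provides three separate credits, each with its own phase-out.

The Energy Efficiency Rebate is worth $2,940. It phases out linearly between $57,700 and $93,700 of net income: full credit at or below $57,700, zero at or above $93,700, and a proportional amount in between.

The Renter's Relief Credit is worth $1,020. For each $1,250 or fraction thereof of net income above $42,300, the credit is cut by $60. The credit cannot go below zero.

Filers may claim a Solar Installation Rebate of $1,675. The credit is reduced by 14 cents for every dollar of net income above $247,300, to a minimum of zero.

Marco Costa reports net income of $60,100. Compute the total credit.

Energy Efficiency Rebate: $60,100 is $2,400 into a $36,000 phase-out range, leaving 33,600/36,000 of the credit: $2,940 × 33,600/36,000 = $2,744.
Renter's Relief Credit: income exceeds $42,300 by $17,800, which is 15 full-or-partial $1,250 increments; reduction = 15 × $60 = $900, leaving $120.
Solar Installation Rebate: $60,100 is at or below the $247,300 threshold, so the full $1,675 applies.
Total: $2,744 + $120 + $1,675 = $4,539.

$4,539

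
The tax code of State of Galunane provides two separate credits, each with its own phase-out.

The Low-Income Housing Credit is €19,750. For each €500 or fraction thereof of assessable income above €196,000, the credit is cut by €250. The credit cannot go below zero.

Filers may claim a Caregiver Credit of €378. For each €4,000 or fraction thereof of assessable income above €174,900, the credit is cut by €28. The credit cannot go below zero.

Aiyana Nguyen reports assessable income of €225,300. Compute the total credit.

Low-Income Housing Credit: income exceeds €196,000 by €29,300, which is 59 full-or-partial €500 increments; reduction = 59 × €250 = €14,750, leaving €5,000.
Caregiver Credit: income exceeds €174,900 by €50,400, which is 13 full-or-partial €4,000 increments; reduction = 13 × €28 = €364, leaving €14.
Total: €5,000 + €14 = €5,014.

€5,014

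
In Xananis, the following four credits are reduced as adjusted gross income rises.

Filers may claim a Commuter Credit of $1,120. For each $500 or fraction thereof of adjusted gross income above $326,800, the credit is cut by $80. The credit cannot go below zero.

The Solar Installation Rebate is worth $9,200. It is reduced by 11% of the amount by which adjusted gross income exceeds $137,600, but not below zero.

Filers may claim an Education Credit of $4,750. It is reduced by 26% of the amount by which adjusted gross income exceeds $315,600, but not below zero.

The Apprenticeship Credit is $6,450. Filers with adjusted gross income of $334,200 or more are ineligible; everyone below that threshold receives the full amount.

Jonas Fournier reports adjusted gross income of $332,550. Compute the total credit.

Commuter Credit: income exceeds $326,800 by $5,750, which is 12 full-or-partial $500 increments; reduction = 12 × $80 = $960, leaving $160.
Solar Installation Rebate: 11% of the $194,950 excess over $137,600 is $21,444.50 ≥ base, so the credit is $0.
Education Credit: 26% of the $16,950 excess over $315,600 is $4,407; credit = $4,750 − $4,407 = $343.
Apprenticeship Credit: $332,550 is below the $334,200 cutoff, so the full $6,450 applies.
Total: $160 + $0 + $343 + $6,450 = $6,953.

$6,953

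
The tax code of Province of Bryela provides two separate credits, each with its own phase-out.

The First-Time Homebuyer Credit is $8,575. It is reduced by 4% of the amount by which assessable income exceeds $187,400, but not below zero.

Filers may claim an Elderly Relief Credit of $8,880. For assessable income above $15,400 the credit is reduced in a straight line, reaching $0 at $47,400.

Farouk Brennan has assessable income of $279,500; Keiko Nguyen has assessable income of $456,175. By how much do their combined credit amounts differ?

Farouk ($279,500): First-Time Homebuyer Credit: 4% of the $92,100 excess over $187,400 is $3,684; credit = $8,575 − $3,684 = $4,891. Elderly Relief Credit: $279,500 is at or above $47,400, so the credit is $0. total $4,891 + $0 = $4,891
Keiko ($456,175): First-Time Homebuyer Credit: 4% of the $268,775 excess over $187,400 is $10,751 ≥ base, so the credit is $0. Elderly Relief Credit: $456,175 is at or above $47,400, so the credit is $0. total $0 + $0 = $0
Difference: |$4,891 − $0| = $4,891.

$4,891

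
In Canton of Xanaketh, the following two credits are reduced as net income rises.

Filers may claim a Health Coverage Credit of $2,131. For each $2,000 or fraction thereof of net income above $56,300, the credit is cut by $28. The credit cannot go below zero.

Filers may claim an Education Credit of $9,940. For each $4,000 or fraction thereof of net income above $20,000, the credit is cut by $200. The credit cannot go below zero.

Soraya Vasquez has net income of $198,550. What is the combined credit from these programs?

Health Coverage Credit: income exceeds $56,300 by $142,250, which is 72 full-or-partial $2,000 increments; reduction = 72 × $28 = $2,016, leaving $115.
Education Credit: income exceeds $20,000 by $178,550, which is 45 full-or-partial $4,000 increments; reduction = 45 × $200 = $9,000, leaving $940.
Total: $115 + $940 = $1,055.

$1,055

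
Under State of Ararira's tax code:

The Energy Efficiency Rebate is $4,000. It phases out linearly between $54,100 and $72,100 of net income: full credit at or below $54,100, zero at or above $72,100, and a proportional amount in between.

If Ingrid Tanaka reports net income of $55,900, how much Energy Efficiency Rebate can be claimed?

$3,600

Energy Efficiency Rebate: $55,900 is $1,800 into a $18,000 phase-out range, leaving 16,200/18,000 of the credit: $4,000 × 16,200/18,000 = $3,600.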